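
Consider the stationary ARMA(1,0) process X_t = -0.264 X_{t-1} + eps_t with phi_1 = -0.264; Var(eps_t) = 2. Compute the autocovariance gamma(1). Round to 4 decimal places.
\gamma(1) = -0.5676

Multiply the model equation by X_{t-k} and take expectations. With theta_0 = psi_0 = 1 and psi_j the MA(infinity) weights, this gives
  gamma(k) - sum_i phi_i gamma(k-i) = c_k,
  c_k = sigma^2 * sum_{j=k..q} theta_j psi_{j-k}   (c_k = 0 for k > q),
using gamma(-m) = gamma(m).
Pure AR (q = 0): c_0 = sigma^2 = 2, c_k = 0 for k >= 1.
Equations for k = 0 and k = 1 (AR order 1):
  gamma(0) = phi_1 gamma(1) + c_0
  gamma(1) = phi_1 gamma(0) + c_1
Substituting the second into the first: gamma(0) (1 - phi_1^2) = c_0 + phi_1 c_1, so
  gamma(0) = c_0 / (1 - phi_1^2) = 2 / (1 - (-0.264)^2) = 2 / 0.930304 = 2.149835.
  gamma(1) = phi_1 gamma(0) = (-0.264)(2.149835) = -0.567556.
Therefore gamma(1) = -0.5676 (to 4 decimal places).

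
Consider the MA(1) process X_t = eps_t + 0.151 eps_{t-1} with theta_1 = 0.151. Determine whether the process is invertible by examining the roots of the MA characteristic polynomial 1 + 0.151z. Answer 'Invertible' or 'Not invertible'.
\text{Invertible}

The MA(q) characteristic polynomial is P(z) = 1 + 0.151z.
Invertibility requires all roots to lie outside the unit circle, i.e. |z| > 1 for every root.
This is linear in z: 1 + (0.151) z = 0  =>  z = -1/(0.151) = -6.622517,  |z| = 6.622517.
Moduli of all roots: 6.6225.
All moduli strictly greater than 1? Yes.
Verdict: Invertible.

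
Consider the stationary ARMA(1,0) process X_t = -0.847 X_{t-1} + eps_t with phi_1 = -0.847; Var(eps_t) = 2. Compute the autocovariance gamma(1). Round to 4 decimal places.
\gamma(1) = -5.9945

Multiply the model equation by X_{t-k} and take expectations. With theta_0 = psi_0 = 1 and psi_j the MA(infinity) weights, this gives
  gamma(k) - sum_i phi_i gamma(k-i) = c_k,
  c_k = sigma^2 * sum_{j=k..q} theta_j psi_{j-k}   (c_k = 0 for k > q),
using gamma(-m) = gamma(m).
Pure AR (q = 0): c_0 = sigma^2 = 2, c_k = 0 for k >= 1.
Equations for k = 0 and k = 1 (AR order 1):
  gamma(0) = phi_1 gamma(1) + c_0
  gamma(1) = phi_1 gamma(0) + c_1
Substituting the second into the first: gamma(0) (1 - phi_1^2) = c_0 + phi_1 c_1, so
  gamma(0) = c_0 / (1 - phi_1^2) = 2 / (1 - (-0.847)^2) = 2 / 0.282591 = 7.077366.
  gamma(1) = phi_1 gamma(0) = (-0.847)(7.077366) = -5.994529.
Therefore gamma(1) = -5.9945 (to 4 decimal places).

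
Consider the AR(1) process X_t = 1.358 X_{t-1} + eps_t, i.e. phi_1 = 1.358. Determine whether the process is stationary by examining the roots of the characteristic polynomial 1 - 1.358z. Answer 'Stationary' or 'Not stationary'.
\text{Not stationary}

The AR(p) characteristic polynomial is P(z) = 1 - 1.358z.
Stationarity requires all roots to lie outside the unit circle, i.e. |z| > 1 for every root.
This is linear in z: 1 + (-1.358) z = 0  =>  z = -1/(-1.358) = 0.736377,  |z| = 0.736377.
Moduli of all roots: 0.7364.
All moduli strictly greater than 1? No.
Verdict: Not stationary.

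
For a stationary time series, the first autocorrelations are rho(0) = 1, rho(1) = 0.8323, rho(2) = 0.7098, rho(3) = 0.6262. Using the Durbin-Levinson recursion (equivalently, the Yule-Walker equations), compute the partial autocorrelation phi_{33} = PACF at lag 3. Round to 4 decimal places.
\phi_{33} = 0.0719

The PACF at lag k is phi_{kk}, the last component of the solution
to the Yule-Walker system G_k phi = r_k where
  (G_k)_{ij} = rho(|i - j|), (r_k)_i = rho(i), i,j = 1..k.
Equivalently, Durbin-Levinson gives phi_{kk} iteratively:
  phi_{11} = rho(1)
  phi_{kk} = [rho(k) - sum_{j=1..k-1} phi_{k-1,j} rho(k-j)]
            / [1 - sum_{j=1..k-1} phi_{k-1,j} rho(j)],
  phi_{k,j} = phi_{k-1,j} - phi_{kk} phi_{k-1,k-j},  j = 1..k-1.
Step k = 1:
  phi_11 = rho(1) = 0.8323.
Step k = 2:
  phi_22 = [rho(2) - phi_11 rho(1)] / [1 - phi_11 rho(1)] = [0.7098 - (0.8323)(0.8323)] / [1 - (0.8323)(0.8323)]
         = 0.01707671 / 0.30727671 = 0.055574.
  Update: phi_21 = phi_11 - phi_22 phi_11 = 0.8323 - (0.055574)(0.8323) = 0.786045.
Step k = 3:
  phi_33 = [rho(3) - phi_21 rho(2) - phi_22 rho(1)] / [1 - phi_21 rho(1) - phi_22 rho(2)]
    numerator   = 0.6262 - (0.786045)(0.7098) - (0.055574)(0.8323) = 0.02201039
    denominator = 1 - (0.786045)(0.8323) - (0.055574)(0.7098) = 0.30632768
  phi_33 = 0.02201039 / 0.30632768 = 0.0719.
Therefore phi_{33} = 0.0719.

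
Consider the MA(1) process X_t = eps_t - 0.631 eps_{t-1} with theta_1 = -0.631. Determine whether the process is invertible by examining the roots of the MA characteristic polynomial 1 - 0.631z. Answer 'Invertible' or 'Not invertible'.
\text{Invertible}

The MA(q) characteristic polynomial is P(z) = 1 - 0.631z.
Invertibility requires all roots to lie outside the unit circle, i.e. |z| > 1 for every root.
This is linear in z: 1 + (-0.631) z = 0  =>  z = -1/(-0.631) = 1.584786,  |z| = 1.584786.
Moduli of all roots: 1.5848.
All moduli strictly greater than 1? Yes.
Verdict: Invertible.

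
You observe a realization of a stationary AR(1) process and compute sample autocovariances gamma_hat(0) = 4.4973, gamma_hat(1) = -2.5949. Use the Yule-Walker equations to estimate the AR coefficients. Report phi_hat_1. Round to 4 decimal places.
\hat\phi_{1} = -0.5770

The Yule-Walker equations for an AR(p) process read, in matrix form,
  Gamma_p phi = r_p,   with   (Gamma_p)_{ij} = gamma(|i - j|),
                       (r_p)_i = gamma(i),   i,j = 1..p.
Substitute the sample gammas (Toeplitz matrix and right-hand side of size 1):
  Gamma_p = [[4.4973]]
  r_p     = [-2.5949]
With p = 1 this is the single equation gamma(0) phi_1 = gamma(1):
  phi_hat_1 = gamma(1) / gamma(0) = -2.5949 / 4.4973 = -0.5770.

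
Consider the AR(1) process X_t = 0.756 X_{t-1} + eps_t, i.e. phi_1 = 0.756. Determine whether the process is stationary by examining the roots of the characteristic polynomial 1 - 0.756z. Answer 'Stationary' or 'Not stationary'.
\text{Stationary}

The AR(p) characteristic polynomial is P(z) = 1 - 0.756z.
Stationarity requires all roots to lie outside the unit circle, i.e. |z| > 1 for every root.
This is linear in z: 1 + (-0.756) z = 0  =>  z = -1/(-0.756) = 1.322751,  |z| = 1.322751.
Moduli of all roots: 1.3228.
All moduli strictly greater than 1? Yes.
Verdict: Stationary.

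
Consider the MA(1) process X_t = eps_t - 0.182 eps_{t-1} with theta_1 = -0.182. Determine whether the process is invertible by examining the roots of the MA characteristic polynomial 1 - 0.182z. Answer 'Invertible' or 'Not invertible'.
\text{Invertible}

The MA(q) characteristic polynomial is P(z) = 1 - 0.182z.
Invertibility requires all roots to lie outside the unit circle, i.e. |z| > 1 for every root.
This is linear in z: 1 + (-0.182) z = 0  =>  z = -1/(-0.182) = 5.494505,  |z| = 5.494505.
Moduli of all roots: 5.4945.
All moduli strictly greater than 1? Yes.
Verdict: Invertible.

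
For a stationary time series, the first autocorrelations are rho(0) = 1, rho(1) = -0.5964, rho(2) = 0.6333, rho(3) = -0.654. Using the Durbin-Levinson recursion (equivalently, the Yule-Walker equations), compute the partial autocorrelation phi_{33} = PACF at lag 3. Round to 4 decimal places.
\phi_{33} = -0.3470

The PACF at lag k is phi_{kk}, the last component of the solution
to the Yule-Walker system G_k phi = r_k where
  (G_k)_{ij} = rho(|i - j|), (r_k)_i = rho(i), i,j = 1..k.
Equivalently, Durbin-Levinson gives phi_{kk} iteratively:
  phi_{11} = rho(1)
  phi_{kk} = [rho(k) - sum_{j=1..k-1} phi_{k-1,j} rho(k-j)]
            / [1 - sum_{j=1..k-1} phi_{k-1,j} rho(j)],
  phi_{k,j} = phi_{k-1,j} - phi_{kk} phi_{k-1,k-j},  j = 1..k-1.
Step k = 1:
  phi_11 = rho(1) = -0.5964.
Step k = 2:
  phi_22 = [rho(2) - phi_11 rho(1)] / [1 - phi_11 rho(1)] = [0.6333 - (-0.5964)(-0.5964)] / [1 - (-0.5964)(-0.5964)]
         = 0.27760704 / 0.64430704 = 0.430861.
  Update: phi_21 = phi_11 - phi_22 phi_11 = -0.5964 - (0.430861)(-0.5964) = -0.339434.
Step k = 3:
  phi_33 = [rho(3) - phi_21 rho(2) - phi_22 rho(1)] / [1 - phi_21 rho(1) - phi_22 rho(2)]
    numerator   = -0.654 - (-0.339434)(0.6333) - (0.430861)(-0.5964) = -0.18207054
    denominator = 1 - (-0.339434)(-0.5964) - (0.430861)(0.6333) = 0.52469688
  phi_33 = -0.18207054 / 0.52469688 = -0.347.
Therefore phi_{33} = -0.3470.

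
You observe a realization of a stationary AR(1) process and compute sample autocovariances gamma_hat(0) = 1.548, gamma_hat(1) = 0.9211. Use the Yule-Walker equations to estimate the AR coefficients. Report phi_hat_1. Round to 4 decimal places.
\hat\phi_{1} = 0.5950

The Yule-Walker equations for an AR(p) process read, in matrix form,
  Gamma_p phi = r_p,   with   (Gamma_p)_{ij} = gamma(|i - j|),
                       (r_p)_i = gamma(i),   i,j = 1..p.
Substitute the sample gammas (Toeplitz matrix and right-hand side of size 1):
  Gamma_p = [[1.548]]
  r_p     = [0.9211]
With p = 1 this is the single equation gamma(0) phi_1 = gamma(1):
  phi_hat_1 = gamma(1) / gamma(0) = 0.9211 / 1.548 = 0.5950.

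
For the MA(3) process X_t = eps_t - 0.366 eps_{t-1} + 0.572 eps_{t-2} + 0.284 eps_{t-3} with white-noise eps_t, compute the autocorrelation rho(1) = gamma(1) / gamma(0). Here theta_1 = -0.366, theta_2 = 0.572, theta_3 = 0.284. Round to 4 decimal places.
\rho(1) = -0.2678

For an MA(q) process with theta_0 = 1, the autocovariance is
  gamma(k) = sigma^2 * sum_{i=0..q-k} theta_i * theta_{i+k},
and rho(k) = gamma(k) / gamma(0). Sigma^2 cancels.
  numerator   = (1)*(-0.366) + (-0.366)*(0.572) + (0.572)*(0.284) = -0.412904.
  denominator = (1)^2 + (-0.366)^2 + (0.572)^2 + (0.284)^2 = 1.541796.
  rho(1) = -0.412904 / 1.541796 = -0.2678.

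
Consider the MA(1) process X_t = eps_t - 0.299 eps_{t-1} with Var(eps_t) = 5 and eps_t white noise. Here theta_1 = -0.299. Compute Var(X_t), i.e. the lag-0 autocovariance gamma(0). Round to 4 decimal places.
\gamma(0) = 5.4470

For an MA(q) process X_t = eps_t + sum_i theta_i eps_{t-i} with
Var(eps_t) = sigma^2, the variance is
  gamma(0) = sigma^2 * (1 + sum_i theta_i^2).
  sum_i theta_i^2 = (-0.299)^2 = 0.089401.
  gamma(0) = 5 * (1 + 0.089401) = 5 * 1.089401 = 5.447005, which rounds to 5.4470.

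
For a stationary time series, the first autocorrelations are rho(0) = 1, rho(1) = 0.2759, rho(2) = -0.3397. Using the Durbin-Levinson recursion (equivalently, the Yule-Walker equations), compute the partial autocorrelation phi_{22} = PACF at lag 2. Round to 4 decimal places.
\phi_{22} = -0.4501

The PACF at lag k is phi_{kk}, the last component of the solution
to the Yule-Walker system G_k phi = r_k where
  (G_k)_{ij} = rho(|i - j|), (r_k)_i = rho(i), i,j = 1..k.
Equivalently, Durbin-Levinson gives phi_{kk} iteratively:
  phi_{11} = rho(1)
  phi_{kk} = [rho(k) - sum_{j=1..k-1} phi_{k-1,j} rho(k-j)]
            / [1 - sum_{j=1..k-1} phi_{k-1,j} rho(j)],
  phi_{k,j} = phi_{k-1,j} - phi_{kk} phi_{k-1,k-j},  j = 1..k-1.
Step k = 1:
  phi_11 = rho(1) = 0.2759.
Step k = 2:
  phi_22 = [rho(2) - phi_11 rho(1)] / [1 - phi_11 rho(1)] = [-0.3397 - (0.2759)(0.2759)] / [1 - (0.2759)(0.2759)]
         = -0.41582081 / 0.92387919 = -0.4501.
Therefore phi_{22} = -0.4501.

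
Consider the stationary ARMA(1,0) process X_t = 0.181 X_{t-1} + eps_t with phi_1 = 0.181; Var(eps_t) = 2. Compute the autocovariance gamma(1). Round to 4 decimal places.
\gamma(1) = 0.3743

Multiply the model equation by X_{t-k} and take expectations. With theta_0 = psi_0 = 1 and psi_j the MA(infinity) weights, this gives
  gamma(k) - sum_i phi_i gamma(k-i) = c_k,
  c_k = sigma^2 * sum_{j=k..q} theta_j psi_{j-k}   (c_k = 0 for k > q),
using gamma(-m) = gamma(m).
Pure AR (q = 0): c_0 = sigma^2 = 2, c_k = 0 for k >= 1.
Equations for k = 0 and k = 1 (AR order 1):
  gamma(0) = phi_1 gamma(1) + c_0
  gamma(1) = phi_1 gamma(0) + c_1
Substituting the second into the first: gamma(0) (1 - phi_1^2) = c_0 + phi_1 c_1, so
  gamma(0) = c_0 / (1 - phi_1^2) = 2 / (1 - (0.181)^2) = 2 / 0.967239 = 2.067741.
  gamma(1) = phi_1 gamma(0) = (0.181)(2.067741) = 0.374261.
Therefore gamma(1) = 0.3743 (to 4 decimal places).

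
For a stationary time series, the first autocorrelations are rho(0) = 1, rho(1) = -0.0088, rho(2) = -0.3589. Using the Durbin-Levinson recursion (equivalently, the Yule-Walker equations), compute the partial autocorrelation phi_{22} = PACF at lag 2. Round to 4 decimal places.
\phi_{22} = -0.3590

The PACF at lag k is phi_{kk}, the last component of the solution
to the Yule-Walker system G_k phi = r_k where
  (G_k)_{ij} = rho(|i - j|), (r_k)_i = rho(i), i,j = 1..k.
Equivalently, Durbin-Levinson gives phi_{kk} iteratively:
  phi_{11} = rho(1)
  phi_{kk} = [rho(k) - sum_{j=1..k-1} phi_{k-1,j} rho(k-j)]
            / [1 - sum_{j=1..k-1} phi_{k-1,j} rho(j)],
  phi_{k,j} = phi_{k-1,j} - phi_{kk} phi_{k-1,k-j},  j = 1..k-1.
Step k = 1:
  phi_11 = rho(1) = -0.0088.
Step k = 2:
  phi_22 = [rho(2) - phi_11 rho(1)] / [1 - phi_11 rho(1)] = [-0.3589 - (-0.0088)(-0.0088)] / [1 - (-0.0088)(-0.0088)]
         = -0.35897744 / 0.99992256 = -0.359.
Therefore phi_{22} = -0.3590.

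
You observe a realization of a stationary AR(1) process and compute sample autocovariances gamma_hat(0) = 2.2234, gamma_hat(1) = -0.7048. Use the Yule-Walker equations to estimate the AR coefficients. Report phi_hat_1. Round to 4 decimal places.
\hat\phi_{1} = -0.3170

The Yule-Walker equations for an AR(p) process read, in matrix form,
  Gamma_p phi = r_p,   with   (Gamma_p)_{ij} = gamma(|i - j|),
                       (r_p)_i = gamma(i),   i,j = 1..p.
Substitute the sample gammas (Toeplitz matrix and right-hand side of size 1):
  Gamma_p = [[2.2234]]
  r_p     = [-0.7048]
With p = 1 this is the single equation gamma(0) phi_1 = gamma(1):
  phi_hat_1 = gamma(1) / gamma(0) = -0.7048 / 2.2234 = -0.3170.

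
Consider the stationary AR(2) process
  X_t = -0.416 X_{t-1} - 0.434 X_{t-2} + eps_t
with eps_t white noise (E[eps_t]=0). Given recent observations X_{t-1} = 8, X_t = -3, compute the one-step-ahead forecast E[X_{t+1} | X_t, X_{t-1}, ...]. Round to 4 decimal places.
E[X_{t+1} \mid \mathcal F_t] = -2.2240

For an AR(p) model X_t = c + sum_i phi_i X_{t-i} + eps_t, the
one-step-ahead conditional mean is
  E[X_{t+1} | X_t, ...] = c + sum_i phi_i X_{t+1-i}.
Substitute known values:
  E[X_{t+1} | ...] = (-0.416) * (-3) + (-0.434) * (8)
                   = -2.2240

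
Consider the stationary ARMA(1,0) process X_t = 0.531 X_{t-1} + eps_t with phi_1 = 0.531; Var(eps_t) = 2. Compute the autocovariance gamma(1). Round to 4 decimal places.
\gamma(1) = 1.4790

Multiply the model equation by X_{t-k} and take expectations. With theta_0 = psi_0 = 1 and psi_j the MA(infinity) weights, this gives
  gamma(k) - sum_i phi_i gamma(k-i) = c_k,
  c_k = sigma^2 * sum_{j=k..q} theta_j psi_{j-k}   (c_k = 0 for k > q),
using gamma(-m) = gamma(m).
Pure AR (q = 0): c_0 = sigma^2 = 2, c_k = 0 for k >= 1.
Equations for k = 0 and k = 1 (AR order 1):
  gamma(0) = phi_1 gamma(1) + c_0
  gamma(1) = phi_1 gamma(0) + c_1
Substituting the second into the first: gamma(0) (1 - phi_1^2) = c_0 + phi_1 c_1, so
  gamma(0) = c_0 / (1 - phi_1^2) = 2 / (1 - (0.531)^2) = 2 / 0.718039 = 2.785364.
  gamma(1) = phi_1 gamma(0) = (0.531)(2.785364) = 1.479028.
Therefore gamma(1) = 1.4790 (to 4 decimal places).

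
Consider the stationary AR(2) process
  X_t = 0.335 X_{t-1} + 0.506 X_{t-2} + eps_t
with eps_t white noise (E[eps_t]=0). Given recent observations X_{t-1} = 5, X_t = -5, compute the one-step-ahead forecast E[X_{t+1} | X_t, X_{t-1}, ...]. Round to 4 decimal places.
E[X_{t+1} \mid \mathcal F_t] = 0.8550

For an AR(p) model X_t = c + sum_i phi_i X_{t-i} + eps_t, the
one-step-ahead conditional mean is
  E[X_{t+1} | X_t, ...] = c + sum_i phi_i X_{t+1-i}.
Substitute known values:
  E[X_{t+1} | ...] = (0.335) * (-5) + (0.506) * (5)
                   = 0.8550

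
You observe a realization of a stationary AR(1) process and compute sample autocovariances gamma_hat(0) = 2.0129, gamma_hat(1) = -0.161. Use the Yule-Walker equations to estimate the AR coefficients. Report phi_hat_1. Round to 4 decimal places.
\hat\phi_{1} = -0.0800

The Yule-Walker equations for an AR(p) process read, in matrix form,
  Gamma_p phi = r_p,   with   (Gamma_p)_{ij} = gamma(|i - j|),
                       (r_p)_i = gamma(i),   i,j = 1..p.
Substitute the sample gammas (Toeplitz matrix and right-hand side of size 1):
  Gamma_p = [[2.0129]]
  r_p     = [-0.161]
With p = 1 this is the single equation gamma(0) phi_1 = gamma(1):
  phi_hat_1 = gamma(1) / gamma(0) = -0.161 / 2.0129 = -0.0800.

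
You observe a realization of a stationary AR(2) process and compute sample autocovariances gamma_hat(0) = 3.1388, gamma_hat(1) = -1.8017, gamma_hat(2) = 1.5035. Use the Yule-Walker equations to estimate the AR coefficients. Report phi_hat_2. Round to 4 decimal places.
\hat\phi_{2} = 0.2230

The Yule-Walker equations for an AR(p) process read, in matrix form,
  Gamma_p phi = r_p,   with   (Gamma_p)_{ij} = gamma(|i - j|),
                       (r_p)_i = gamma(i),   i,j = 1..p.
Substitute the sample gammas (Toeplitz matrix and right-hand side of size 2):
  Gamma_p = [[3.1388, -1.8017], [-1.8017, 3.1388]]
  r_p     = [-1.8017, 1.5035]
Written out:
  3.1388 phi_1 - 1.8017 phi_2 = -1.8017
  -1.8017 phi_1 + 3.1388 phi_2 = 1.5035
Solve by Cramer's rule:
  det = gamma(0)^2 - gamma(1)^2 = (3.1388)^2 - (-1.8017)^2 = 9.85206544 - 3.24612289 = 6.60594255
  phi_hat_1 = [gamma(1) gamma(0) - gamma(1) gamma(2)] / det = [(-1.8017)(3.1388) - (-1.8017)(1.5035)] / 6.60594255 = -2.94632001 / 6.60594255 = -0.446
  phi_hat_2 = [gamma(0) gamma(2) - gamma(1)^2] / det = [(3.1388)(1.5035) - (-1.8017)^2] / 6.60594255 = 1.47306291 / 6.60594255 = 0.223
So phi_hat = [-0.4460, 0.2230].
Therefore phi_hat_2 = 0.2230.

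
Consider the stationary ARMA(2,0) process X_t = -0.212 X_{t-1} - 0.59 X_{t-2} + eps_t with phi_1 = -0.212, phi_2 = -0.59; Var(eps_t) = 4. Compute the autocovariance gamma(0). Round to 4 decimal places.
\gamma(0) = 6.2470

Multiply the model equation by X_{t-k} and take expectations. With theta_0 = psi_0 = 1 and psi_j the MA(infinity) weights, this gives
  gamma(k) - sum_i phi_i gamma(k-i) = c_k,
  c_k = sigma^2 * sum_{j=k..q} theta_j psi_{j-k}   (c_k = 0 for k > q),
using gamma(-m) = gamma(m).
Pure AR (q = 0): c_0 = sigma^2 = 4, c_k = 0 for k >= 1.
Equations for k = 0, 1, 2 (AR order 2, c_2 = 0):
  (E0) gamma(0) = phi_1 gamma(1) + phi_2 gamma(2) + c_0
  (E1) gamma(1) = phi_1 gamma(0) + phi_2 gamma(1) + c_1
  (E2) gamma(2) = phi_1 gamma(1) + phi_2 gamma(0)
From (E1): gamma(1) = A gamma(0) + B with
  A = phi_1 / (1 - phi_2) = -0.212 / 1.59 = -0.133333,   B = c_1 / (1 - phi_2) = 0 / 1.59 = 0.
Insert (E2) into (E0): gamma(0) (1 - phi_2^2) = phi_1 (1 + phi_2) gamma(1) + c_0.
  phi_1 (1 + phi_2) = (-0.212)(0.41) = -0.08692,   1 - phi_2^2 = 0.6519.
Replace gamma(1) by A gamma(0) + B and collect gamma(0):
  gamma(0) [0.6519 - (-0.08692)(-0.133333)] = c_0 = 4
  gamma(0) * 0.640311 = 4
  gamma(0) = 4 / 0.640311 = 6.246968.
Therefore gamma(0) = 6.2470 (to 4 decimal places).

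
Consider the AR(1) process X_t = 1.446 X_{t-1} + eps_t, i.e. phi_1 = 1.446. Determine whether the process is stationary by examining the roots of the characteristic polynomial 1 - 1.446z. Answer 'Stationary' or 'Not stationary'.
\text{Not stationary}

The AR(p) characteristic polynomial is P(z) = 1 - 1.446z.
Stationarity requires all roots to lie outside the unit circle, i.e. |z| > 1 for every root.
This is linear in z: 1 + (-1.446) z = 0  =>  z = -1/(-1.446) = 0.691563,  |z| = 0.691563.
Moduli of all roots: 0.6916.
All moduli strictly greater than 1? No.
Verdict: Not stationary.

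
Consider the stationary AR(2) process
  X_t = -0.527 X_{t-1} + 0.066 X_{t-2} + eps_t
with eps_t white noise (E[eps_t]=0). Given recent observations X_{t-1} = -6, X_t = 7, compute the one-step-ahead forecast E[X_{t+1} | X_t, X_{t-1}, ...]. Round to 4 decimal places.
E[X_{t+1} \mid \mathcal F_t] = -4.0850

For an AR(p) model X_t = c + sum_i phi_i X_{t-i} + eps_t, the
one-step-ahead conditional mean is
  E[X_{t+1} | X_t, ...] = c + sum_i phi_i X_{t+1-i}.
Substitute known values:
  E[X_{t+1} | ...] = (-0.527) * (7) + (0.066) * (-6)
                   = -4.0850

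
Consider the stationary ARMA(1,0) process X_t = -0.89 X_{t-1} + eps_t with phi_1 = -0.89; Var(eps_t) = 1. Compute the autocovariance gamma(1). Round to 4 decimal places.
\gamma(1) = -4.2809

Multiply the model equation by X_{t-k} and take expectations. With theta_0 = psi_0 = 1 and psi_j the MA(infinity) weights, this gives
  gamma(k) - sum_i phi_i gamma(k-i) = c_k,
  c_k = sigma^2 * sum_{j=k..q} theta_j psi_{j-k}   (c_k = 0 for k > q),
using gamma(-m) = gamma(m).
Pure AR (q = 0): c_0 = sigma^2 = 1, c_k = 0 for k >= 1.
Equations for k = 0 and k = 1 (AR order 1):
  gamma(0) = phi_1 gamma(1) + c_0
  gamma(1) = phi_1 gamma(0) + c_1
Substituting the second into the first: gamma(0) (1 - phi_1^2) = c_0 + phi_1 c_1, so
  gamma(0) = c_0 / (1 - phi_1^2) = 1 / (1 - (-0.89)^2) = 1 / 0.2079 = 4.810005.
  gamma(1) = phi_1 gamma(0) = (-0.89)(4.810005) = -4.280904.
Therefore gamma(1) = -4.2809 (to 4 decimal places).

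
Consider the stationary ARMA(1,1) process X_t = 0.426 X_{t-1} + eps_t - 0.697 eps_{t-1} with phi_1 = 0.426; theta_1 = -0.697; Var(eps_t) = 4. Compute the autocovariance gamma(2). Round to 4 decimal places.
\gamma(2) = -0.3967

Multiply the model equation by X_{t-k} and take expectations. With theta_0 = psi_0 = 1 and psi_j the MA(infinity) weights, this gives
  gamma(k) - sum_i phi_i gamma(k-i) = c_k,
  c_k = sigma^2 * sum_{j=k..q} theta_j psi_{j-k}   (c_k = 0 for k > q),
using gamma(-m) = gamma(m).
psi-weights needed (psi_j = theta_j + sum_i phi_i psi_{j-i}):
  psi_1 = theta_1 + phi_1 = -0.697 + (0.426) = -0.271
Right-hand sides:
  c_0 = sigma^2 (1 + theta_1 psi_1) = 4 * (1 + (-0.697)(-0.271)) = 4 * 1.188887 = 4.755548
  c_1 = sigma^2 theta_1 = 4 * (-0.697) = -2.788
  c_2 = 0
Equations for k = 0 and k = 1 (AR order 1):
  gamma(0) = phi_1 gamma(1) + c_0
  gamma(1) = phi_1 gamma(0) + c_1
Substituting the second into the first: gamma(0) (1 - phi_1^2) = c_0 + phi_1 c_1, so
  gamma(0) = (c_0 + phi_1 c_1) / (1 - phi_1^2) = (4.755548 + (0.426)(-2.788)) / (1 - (0.426)^2) = 3.56786 / 0.818524 = 4.358895.
  gamma(1) = phi_1 gamma(0) + c_1 = (0.426)(4.358895) + (-2.788) = -0.931111.
For k = 2 (> q): gamma(2) = phi_1 gamma(1) = (0.426)(-0.931111) = -0.396653.
Therefore gamma(2) = -0.3967 (to 4 decimal places).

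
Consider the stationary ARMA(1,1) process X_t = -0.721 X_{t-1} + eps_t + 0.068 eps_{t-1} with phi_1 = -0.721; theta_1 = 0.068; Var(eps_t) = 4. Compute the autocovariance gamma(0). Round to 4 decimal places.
\gamma(0) = 7.5522

Multiply the model equation by X_{t-k} and take expectations. With theta_0 = psi_0 = 1 and psi_j the MA(infinity) weights, this gives
  gamma(k) - sum_i phi_i gamma(k-i) = c_k,
  c_k = sigma^2 * sum_{j=k..q} theta_j psi_{j-k}   (c_k = 0 for k > q),
using gamma(-m) = gamma(m).
psi-weights needed (psi_j = theta_j + sum_i phi_i psi_{j-i}):
  psi_1 = theta_1 + phi_1 = 0.068 + (-0.721) = -0.653
Right-hand sides:
  c_0 = sigma^2 (1 + theta_1 psi_1) = 4 * (1 + (0.068)(-0.653)) = 4 * 0.955596 = 3.822384
  c_1 = sigma^2 theta_1 = 4 * (0.068) = 0.272
  c_2 = 0
Equations for k = 0 and k = 1 (AR order 1):
  gamma(0) = phi_1 gamma(1) + c_0
  gamma(1) = phi_1 gamma(0) + c_1
Substituting the second into the first: gamma(0) (1 - phi_1^2) = c_0 + phi_1 c_1, so
  gamma(0) = (c_0 + phi_1 c_1) / (1 - phi_1^2) = (3.822384 + (-0.721)(0.272)) / (1 - (-0.721)^2) = 3.626272 / 0.480159 = 7.552232.
Therefore gamma(0) = 7.5522 (to 4 decimal places).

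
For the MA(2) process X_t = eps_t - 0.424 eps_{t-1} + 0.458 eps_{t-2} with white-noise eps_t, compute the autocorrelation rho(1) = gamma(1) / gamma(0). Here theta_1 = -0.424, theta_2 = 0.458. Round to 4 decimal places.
\rho(1) = -0.4449

For an MA(q) process with theta_0 = 1, the autocovariance is
  gamma(k) = sigma^2 * sum_{i=0..q-k} theta_i * theta_{i+k},
and rho(k) = gamma(k) / gamma(0). Sigma^2 cancels.
  numerator   = (1)*(-0.424) + (-0.424)*(0.458) = -0.618192.
  denominator = (1)^2 + (-0.424)^2 + (0.458)^2 = 1.38954.
  rho(1) = -0.618192 / 1.38954 = -0.4449.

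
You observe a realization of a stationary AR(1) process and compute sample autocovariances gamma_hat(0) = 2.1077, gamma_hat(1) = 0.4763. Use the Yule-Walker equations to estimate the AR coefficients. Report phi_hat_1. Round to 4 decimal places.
\hat\phi_{1} = 0.2260

The Yule-Walker equations for an AR(p) process read, in matrix form,
  Gamma_p phi = r_p,   with   (Gamma_p)_{ij} = gamma(|i - j|),
                       (r_p)_i = gamma(i),   i,j = 1..p.
Substitute the sample gammas (Toeplitz matrix and right-hand side of size 1):
  Gamma_p = [[2.1077]]
  r_p     = [0.4763]
With p = 1 this is the single equation gamma(0) phi_1 = gamma(1):
  phi_hat_1 = gamma(1) / gamma(0) = 0.4763 / 2.1077 = 0.2260.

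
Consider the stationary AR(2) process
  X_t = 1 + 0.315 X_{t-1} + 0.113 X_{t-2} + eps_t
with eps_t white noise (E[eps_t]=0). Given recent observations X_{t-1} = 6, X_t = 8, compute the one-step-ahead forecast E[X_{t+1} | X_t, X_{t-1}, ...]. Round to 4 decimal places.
E[X_{t+1} \mid \mathcal F_t] = 4.1980

For an AR(p) model X_t = c + sum_i phi_i X_{t-i} + eps_t, the
one-step-ahead conditional mean is
  E[X_{t+1} | X_t, ...] = c + sum_i phi_i X_{t+1-i}.
Substitute known values:
  E[X_{t+1} | ...] = 1 + (0.315) * (8) + (0.113) * (6)
                   = 4.1980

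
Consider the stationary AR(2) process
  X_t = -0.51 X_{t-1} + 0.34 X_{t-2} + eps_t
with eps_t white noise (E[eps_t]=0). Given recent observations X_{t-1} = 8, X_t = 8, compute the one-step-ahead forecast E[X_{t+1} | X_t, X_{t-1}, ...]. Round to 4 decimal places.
E[X_{t+1} \mid \mathcal F_t] = -1.3600

For an AR(p) model X_t = c + sum_i phi_i X_{t-i} + eps_t, the
one-step-ahead conditional mean is
  E[X_{t+1} | X_t, ...] = c + sum_i phi_i X_{t+1-i}.
Substitute known values:
  E[X_{t+1} | ...] = (-0.51) * (8) + (0.34) * (8)
                   = -1.3600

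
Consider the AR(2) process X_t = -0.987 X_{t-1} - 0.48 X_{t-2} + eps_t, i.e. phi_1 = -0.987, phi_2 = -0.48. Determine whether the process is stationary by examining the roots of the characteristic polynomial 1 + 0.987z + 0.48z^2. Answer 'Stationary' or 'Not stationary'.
\text{Stationary}

The AR(p) characteristic polynomial is P(z) = 1 + 0.987z + 0.48z^2.
Stationarity requires all roots to lie outside the unit circle, i.e. |z| > 1 for every root.
Set 1 + (0.987) z + (0.48) z^2 = 0, i.e. a z^2 + b z + c = 0 with a = 0.48, b = 0.987, c = 1.
Discriminant D = b^2 - 4ac = (0.987)^2 - 4*(0.48)*1 = 0.974169 - (1.92) = -0.945831.
D < 0, so the roots are the complex-conjugate pair z = (-b +/- i sqrt(-D)) / (2a) = -1.0281 +/- 1.0131i.
For a conjugate pair |z|^2 = z * conj(z) = (product of roots) = c/a = 1/(0.48) = 2.083333, so |z| = sqrt(2.083333) = 1.4434 for both roots.
Moduli of all roots: 1.4434, 1.4434.
All moduli strictly greater than 1? Yes.
Verdict: Stationary.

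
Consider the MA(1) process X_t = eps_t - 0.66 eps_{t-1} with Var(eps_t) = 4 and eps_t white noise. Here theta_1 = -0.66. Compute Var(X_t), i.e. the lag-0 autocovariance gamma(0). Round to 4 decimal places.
\gamma(0) = 5.7424

For an MA(q) process X_t = eps_t + sum_i theta_i eps_{t-i} with
Var(eps_t) = sigma^2, the variance is
  gamma(0) = sigma^2 * (1 + sum_i theta_i^2).
  sum_i theta_i^2 = (-0.66)^2 = 0.4356.
  gamma(0) = 4 * (1 + 0.4356) = 4 * 1.4356 = 5.7424.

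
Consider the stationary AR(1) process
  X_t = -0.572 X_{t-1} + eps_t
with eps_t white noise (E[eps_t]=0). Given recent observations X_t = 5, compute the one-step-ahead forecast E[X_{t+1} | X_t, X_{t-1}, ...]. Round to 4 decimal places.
E[X_{t+1} \mid \mathcal F_t] = -2.8600

For an AR(p) model X_t = c + sum_i phi_i X_{t-i} + eps_t, the
one-step-ahead conditional mean is
  E[X_{t+1} | X_t, ...] = c + sum_i phi_i X_{t+1-i}.
Substitute known values:
  E[X_{t+1} | ...] = (-0.572) * (5)
                   = -2.8600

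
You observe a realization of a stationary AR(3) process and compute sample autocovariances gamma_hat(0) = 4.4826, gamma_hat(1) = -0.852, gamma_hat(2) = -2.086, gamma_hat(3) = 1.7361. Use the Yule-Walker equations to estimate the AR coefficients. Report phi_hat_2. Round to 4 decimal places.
\hat\phi_{2} = -0.4570

The Yule-Walker equations for an AR(p) process read, in matrix form,
  Gamma_p phi = r_p,   with   (Gamma_p)_{ij} = gamma(|i - j|),
                       (r_p)_i = gamma(i),   i,j = 1..p.
Substitute the sample gammas (Toeplitz matrix and right-hand side of size 3):
  Gamma_p = [[4.4826, -0.852, -2.086], [-0.852, 4.4826, -0.852], [-2.086, -0.852, 4.4826]]
  r_p     = [-0.852, -2.086, 1.7361]
Written out (R1..R3):
  (R1) 4.4826 phi_1 - 0.852 phi_2 - 2.086 phi_3 = -0.852
  (R2) -0.852 phi_1 + 4.4826 phi_2 - 0.852 phi_3 = -2.086
  (R3) -2.086 phi_1 - 0.852 phi_2 + 4.4826 phi_3 = 1.7361
Gaussian elimination:
  R2 <- R2 - (-0.852/4.4826) R1 = R2 - (-0.190068) R1:  4.320662 phi_2 - 1.248482 phi_3 = -2.247938
  R3 <- R3 - (-2.086/4.4826) R1 = R3 - (-0.465355) R1:  -1.248482 phi_2 + 3.51187 phi_3 = 1.339618
  R3 <- R3 - (-1.248482/4.320662) R2 = R3 - (-0.288956) R2:  3.151113 phi_3 = 0.690062
Back-substitution:
  phi_hat_3 = 0.690062 / 3.151113 = 0.21899
  phi_hat_2 = (-2.247938 - (-1.248482)(0.21899)) / 4.320662 = -0.456998
  phi_hat_1 = (-0.852 - (-0.852)(-0.456998) - (-2.086)(0.21899)) / 4.4826 = -0.175021
So phi_hat = [-0.1750, -0.4570, 0.2190].
Therefore phi_hat_2 = -0.4570.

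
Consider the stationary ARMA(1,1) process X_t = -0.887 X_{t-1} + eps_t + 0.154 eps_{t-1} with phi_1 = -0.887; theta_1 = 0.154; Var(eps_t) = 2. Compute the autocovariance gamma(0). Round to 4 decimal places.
\gamma(0) = 7.0395

Multiply the model equation by X_{t-k} and take expectations. With theta_0 = psi_0 = 1 and psi_j the MA(infinity) weights, this gives
  gamma(k) - sum_i phi_i gamma(k-i) = c_k,
  c_k = sigma^2 * sum_{j=k..q} theta_j psi_{j-k}   (c_k = 0 for k > q),
using gamma(-m) = gamma(m).
psi-weights needed (psi_j = theta_j + sum_i phi_i psi_{j-i}):
  psi_1 = theta_1 + phi_1 = 0.154 + (-0.887) = -0.733
Right-hand sides:
  c_0 = sigma^2 (1 + theta_1 psi_1) = 2 * (1 + (0.154)(-0.733)) = 2 * 0.887118 = 1.774236
  c_1 = sigma^2 theta_1 = 2 * (0.154) = 0.308
  c_2 = 0
Equations for k = 0 and k = 1 (AR order 1):
  gamma(0) = phi_1 gamma(1) + c_0
  gamma(1) = phi_1 gamma(0) + c_1
Substituting the second into the first: gamma(0) (1 - phi_1^2) = c_0 + phi_1 c_1, so
  gamma(0) = (c_0 + phi_1 c_1) / (1 - phi_1^2) = (1.774236 + (-0.887)(0.308)) / (1 - (-0.887)^2) = 1.50104 / 0.213231 = 7.039502.
Therefore gamma(0) = 7.0395 (to 4 decimal places).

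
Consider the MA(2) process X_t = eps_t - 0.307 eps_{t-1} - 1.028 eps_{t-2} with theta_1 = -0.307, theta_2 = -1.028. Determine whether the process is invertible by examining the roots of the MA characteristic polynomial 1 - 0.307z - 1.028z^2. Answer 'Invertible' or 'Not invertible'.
\text{Not invertible}

The MA(q) characteristic polynomial is P(z) = 1 - 0.307z - 1.028z^2.
Invertibility requires all roots to lie outside the unit circle, i.e. |z| > 1 for every root.
Set 1 + (-0.307) z + (-1.028) z^2 = 0, i.e. a z^2 + b z + c = 0 with a = -1.028, b = -0.307, c = 1.
Discriminant D = b^2 - 4ac = (-0.307)^2 - 4*(-1.028)*1 = 0.094249 - (-4.112) = 4.206249.
D >= 0, so the roots are real: z = (-b +/- sqrt(D)) / (2a) = (0.307 +/- 2.050914) / (-2.056).
  z_1 = (0.307 + 2.050914) / (-2.056) = -1.1468,   |z_1| = 1.1468.
  z_2 = (0.307 - 2.050914) / (-2.056) = 0.8482,   |z_2| = 0.8482.
Moduli of all roots: 1.1468, 0.8482.
All moduli strictly greater than 1? No.
Verdict: Not invertible.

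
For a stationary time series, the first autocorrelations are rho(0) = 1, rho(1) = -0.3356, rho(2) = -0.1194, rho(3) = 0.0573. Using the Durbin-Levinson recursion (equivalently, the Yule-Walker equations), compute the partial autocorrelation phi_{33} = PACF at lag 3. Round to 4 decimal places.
\phi_{33} = -0.0980

The PACF at lag k is phi_{kk}, the last component of the solution
to the Yule-Walker system G_k phi = r_k where
  (G_k)_{ij} = rho(|i - j|), (r_k)_i = rho(i), i,j = 1..k.
Equivalently, Durbin-Levinson gives phi_{kk} iteratively:
  phi_{11} = rho(1)
  phi_{kk} = [rho(k) - sum_{j=1..k-1} phi_{k-1,j} rho(k-j)]
            / [1 - sum_{j=1..k-1} phi_{k-1,j} rho(j)],
  phi_{k,j} = phi_{k-1,j} - phi_{kk} phi_{k-1,k-j},  j = 1..k-1.
Step k = 1:
  phi_11 = rho(1) = -0.3356.
Step k = 2:
  phi_22 = [rho(2) - phi_11 rho(1)] / [1 - phi_11 rho(1)] = [-0.1194 - (-0.3356)(-0.3356)] / [1 - (-0.3356)(-0.3356)]
         = -0.23202736 / 0.88737264 = -0.261477.
  Update: phi_21 = phi_11 - phi_22 phi_11 = -0.3356 - (-0.261477)(-0.3356) = -0.423352.
Step k = 3:
  phi_33 = [rho(3) - phi_21 rho(2) - phi_22 rho(1)] / [1 - phi_21 rho(1) - phi_22 rho(2)]
    numerator   = 0.0573 - (-0.423352)(-0.1194) - (-0.261477)(-0.3356) = -0.0809998
    denominator = 1 - (-0.423352)(-0.3356) - (-0.261477)(-0.1194) = 0.82670287
  phi_33 = -0.0809998 / 0.82670287 = -0.098.
Therefore phi_{33} = -0.0980.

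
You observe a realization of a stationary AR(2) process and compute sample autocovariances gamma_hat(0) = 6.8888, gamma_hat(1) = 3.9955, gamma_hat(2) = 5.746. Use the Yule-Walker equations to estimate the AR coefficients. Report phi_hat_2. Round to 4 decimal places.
\hat\phi_{2} = 0.7500

The Yule-Walker equations for an AR(p) process read, in matrix form,
  Gamma_p phi = r_p,   with   (Gamma_p)_{ij} = gamma(|i - j|),
                       (r_p)_i = gamma(i),   i,j = 1..p.
Substitute the sample gammas (Toeplitz matrix and right-hand side of size 2):
  Gamma_p = [[6.8888, 3.9955], [3.9955, 6.8888]]
  r_p     = [3.9955, 5.746]
Written out:
  6.8888 phi_1 + 3.9955 phi_2 = 3.9955
  3.9955 phi_1 + 6.8888 phi_2 = 5.746
Solve by Cramer's rule:
  det = gamma(0)^2 - gamma(1)^2 = (6.8888)^2 - (3.9955)^2 = 47.45556544 - 15.96402025 = 31.49154519
  phi_hat_1 = [gamma(1) gamma(0) - gamma(1) gamma(2)] / det = [(3.9955)(6.8888) - (3.9955)(5.746)] / 31.49154519 = 4.5660574 / 31.49154519 = 0.145
  phi_hat_2 = [gamma(0) gamma(2) - gamma(1)^2] / det = [(6.8888)(5.746) - (3.9955)^2] / 31.49154519 = 23.61902455 / 31.49154519 = 0.75
So phi_hat = [0.1450, 0.7500].
Therefore phi_hat_2 = 0.7500.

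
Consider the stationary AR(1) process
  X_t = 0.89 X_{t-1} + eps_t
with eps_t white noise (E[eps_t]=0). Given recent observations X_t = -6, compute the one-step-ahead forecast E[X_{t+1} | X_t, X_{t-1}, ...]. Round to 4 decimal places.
E[X_{t+1} \mid \mathcal F_t] = -5.3400

For an AR(p) model X_t = c + sum_i phi_i X_{t-i} + eps_t, the
one-step-ahead conditional mean is
  E[X_{t+1} | X_t, ...] = c + sum_i phi_i X_{t+1-i}.
Substitute known values:
  E[X_{t+1} | ...] = (0.89) * (-6)
                   = -5.3400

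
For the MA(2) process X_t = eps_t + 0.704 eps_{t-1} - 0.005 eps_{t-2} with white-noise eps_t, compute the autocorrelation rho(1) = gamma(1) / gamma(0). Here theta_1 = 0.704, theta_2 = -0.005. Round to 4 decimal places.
\rho(1) = 0.4683

For an MA(q) process with theta_0 = 1, the autocovariance is
  gamma(k) = sigma^2 * sum_{i=0..q-k} theta_i * theta_{i+k},
and rho(k) = gamma(k) / gamma(0). Sigma^2 cancels.
  numerator   = (1)*(0.704) + (0.704)*(-0.005) = 0.70048.
  denominator = (1)^2 + (0.704)^2 + (-0.005)^2 = 1.495641.
  rho(1) = 0.70048 / 1.495641 = 0.4683.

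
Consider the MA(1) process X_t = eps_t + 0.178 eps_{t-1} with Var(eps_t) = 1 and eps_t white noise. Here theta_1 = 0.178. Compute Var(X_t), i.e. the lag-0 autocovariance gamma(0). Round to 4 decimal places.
\gamma(0) = 1.0317

For an MA(q) process X_t = eps_t + sum_i theta_i eps_{t-i} with
Var(eps_t) = sigma^2, the variance is
  gamma(0) = sigma^2 * (1 + sum_i theta_i^2).
  sum_i theta_i^2 = (0.178)^2 = 0.031684.
  gamma(0) = 1 * (1 + 0.031684) = 1 * 1.031684 = 1.031684, which rounds to 1.0317.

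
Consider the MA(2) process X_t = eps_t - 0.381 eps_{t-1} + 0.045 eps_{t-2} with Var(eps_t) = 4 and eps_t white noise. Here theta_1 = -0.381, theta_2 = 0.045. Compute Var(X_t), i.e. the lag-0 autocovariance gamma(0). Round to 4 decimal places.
\gamma(0) = 4.5887

For an MA(q) process X_t = eps_t + sum_i theta_i eps_{t-i} with
Var(eps_t) = sigma^2, the variance is
  gamma(0) = sigma^2 * (1 + sum_i theta_i^2).
  sum_i theta_i^2 = (-0.381)^2 + (0.045)^2 = 0.145161 + 0.002025 = 0.147186.
  gamma(0) = 4 * (1 + 0.147186) = 4 * 1.147186 = 4.588744, which rounds to 4.5887.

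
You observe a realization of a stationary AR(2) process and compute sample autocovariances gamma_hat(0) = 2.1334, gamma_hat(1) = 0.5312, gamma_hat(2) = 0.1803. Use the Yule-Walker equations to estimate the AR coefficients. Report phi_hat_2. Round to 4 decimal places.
\hat\phi_{2} = 0.0240

The Yule-Walker equations for an AR(p) process read, in matrix form,
  Gamma_p phi = r_p,   with   (Gamma_p)_{ij} = gamma(|i - j|),
                       (r_p)_i = gamma(i),   i,j = 1..p.
Substitute the sample gammas (Toeplitz matrix and right-hand side of size 2):
  Gamma_p = [[2.1334, 0.5312], [0.5312, 2.1334]]
  r_p     = [0.5312, 0.1803]
Written out:
  2.1334 phi_1 + 0.5312 phi_2 = 0.5312
  0.5312 phi_1 + 2.1334 phi_2 = 0.1803
Solve by Cramer's rule:
  det = gamma(0)^2 - gamma(1)^2 = (2.1334)^2 - (0.5312)^2 = 4.55139556 - 0.28217344 = 4.26922212
  phi_hat_1 = [gamma(1) gamma(0) - gamma(1) gamma(2)] / det = [(0.5312)(2.1334) - (0.5312)(0.1803)] / 4.26922212 = 1.03748672 / 4.26922212 = 0.243
  phi_hat_2 = [gamma(0) gamma(2) - gamma(1)^2] / det = [(2.1334)(0.1803) - (0.5312)^2] / 4.26922212 = 0.10247858 / 4.26922212 = 0.024
So phi_hat = [0.2430, 0.0240].
Therefore phi_hat_2 = 0.0240.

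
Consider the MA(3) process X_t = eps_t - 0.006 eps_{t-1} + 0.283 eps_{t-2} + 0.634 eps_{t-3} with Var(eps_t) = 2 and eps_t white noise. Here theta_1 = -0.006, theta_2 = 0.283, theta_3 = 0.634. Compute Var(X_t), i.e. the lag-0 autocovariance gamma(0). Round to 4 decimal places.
\gamma(0) = 2.9642

For an MA(q) process X_t = eps_t + sum_i theta_i eps_{t-i} with
Var(eps_t) = sigma^2, the variance is
  gamma(0) = sigma^2 * (1 + sum_i theta_i^2).
  sum_i theta_i^2 = (-0.006)^2 + (0.283)^2 + (0.634)^2 = 0.000036 + 0.080089 + 0.401956 = 0.482081.
  gamma(0) = 2 * (1 + 0.482081) = 2 * 1.482081 = 2.964162, which rounds to 2.9642.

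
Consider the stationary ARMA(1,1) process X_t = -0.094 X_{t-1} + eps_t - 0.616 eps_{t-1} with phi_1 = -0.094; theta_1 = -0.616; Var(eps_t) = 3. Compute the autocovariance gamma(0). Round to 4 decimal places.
\gamma(0) = 4.5258

Multiply the model equation by X_{t-k} and take expectations. With theta_0 = psi_0 = 1 and psi_j the MA(infinity) weights, this gives
  gamma(k) - sum_i phi_i gamma(k-i) = c_k,
  c_k = sigma^2 * sum_{j=k..q} theta_j psi_{j-k}   (c_k = 0 for k > q),
using gamma(-m) = gamma(m).
psi-weights needed (psi_j = theta_j + sum_i phi_i psi_{j-i}):
  psi_1 = theta_1 + phi_1 = -0.616 + (-0.094) = -0.71
Right-hand sides:
  c_0 = sigma^2 (1 + theta_1 psi_1) = 3 * (1 + (-0.616)(-0.71)) = 3 * 1.43736 = 4.31208
  c_1 = sigma^2 theta_1 = 3 * (-0.616) = -1.848
  c_2 = 0
Equations for k = 0 and k = 1 (AR order 1):
  gamma(0) = phi_1 gamma(1) + c_0
  gamma(1) = phi_1 gamma(0) + c_1
Substituting the second into the first: gamma(0) (1 - phi_1^2) = c_0 + phi_1 c_1, so
  gamma(0) = (c_0 + phi_1 c_1) / (1 - phi_1^2) = (4.31208 + (-0.094)(-1.848)) / (1 - (-0.094)^2) = 4.485792 / 0.991164 = 4.525782.
Therefore gamma(0) = 4.5258 (to 4 decimal places).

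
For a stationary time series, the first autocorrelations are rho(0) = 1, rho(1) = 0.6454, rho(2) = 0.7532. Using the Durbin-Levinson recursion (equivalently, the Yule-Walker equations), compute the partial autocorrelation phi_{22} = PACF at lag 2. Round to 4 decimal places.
\phi_{22} = 0.5770

The PACF at lag k is phi_{kk}, the last component of the solution
to the Yule-Walker system G_k phi = r_k where
  (G_k)_{ij} = rho(|i - j|), (r_k)_i = rho(i), i,j = 1..k.
Equivalently, Durbin-Levinson gives phi_{kk} iteratively:
  phi_{11} = rho(1)
  phi_{kk} = [rho(k) - sum_{j=1..k-1} phi_{k-1,j} rho(k-j)]
            / [1 - sum_{j=1..k-1} phi_{k-1,j} rho(j)],
  phi_{k,j} = phi_{k-1,j} - phi_{kk} phi_{k-1,k-j},  j = 1..k-1.
Step k = 1:
  phi_11 = rho(1) = 0.6454.
Step k = 2:
  phi_22 = [rho(2) - phi_11 rho(1)] / [1 - phi_11 rho(1)] = [0.7532 - (0.6454)(0.6454)] / [1 - (0.6454)(0.6454)]
         = 0.33665884 / 0.58345884 = 0.577.
Therefore phi_{22} = 0.5770.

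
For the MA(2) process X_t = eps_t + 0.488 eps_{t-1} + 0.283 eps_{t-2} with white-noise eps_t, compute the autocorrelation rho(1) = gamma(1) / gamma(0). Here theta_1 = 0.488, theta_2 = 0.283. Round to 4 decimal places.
\rho(1) = 0.4750

For an MA(q) process with theta_0 = 1, the autocovariance is
  gamma(k) = sigma^2 * sum_{i=0..q-k} theta_i * theta_{i+k},
and rho(k) = gamma(k) / gamma(0). Sigma^2 cancels.
  numerator   = (1)*(0.488) + (0.488)*(0.283) = 0.626104.
  denominator = (1)^2 + (0.488)^2 + (0.283)^2 = 1.318233.
  rho(1) = 0.626104 / 1.318233 = 0.4750.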